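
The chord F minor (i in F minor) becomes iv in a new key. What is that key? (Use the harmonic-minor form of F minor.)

The numeral iv denotes a minor triad on scale degree 4. With F on degree 4, the tonic of the new key is C.
Degree 4 carries a minor triad in minor keys, so the destination is C minor.
Check: the diatonic triads of C minor (natural minor) are Cm (i), Ddim (ii°), Eb (III), Fm (iv), Gm (v), Ab (VI), Bb (VII) — F minor is indeed iv.

C minor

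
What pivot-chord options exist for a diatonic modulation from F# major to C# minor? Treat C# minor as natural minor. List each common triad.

Triads in F# major: F# (I), G#m (ii), A#m (iii), B (IV), C# (V), D#m (vi), E#dim (vii°).
Triads in C# minor (natural minor): C#m (i), D#dim (ii°), E (III), F#m (iv), G#m (v), A (VI), B (VII).
Shared triads with their functions: G#m (ii in F# major, v in C# minor); B (IV in F# major, VII in C# minor).

G#m, B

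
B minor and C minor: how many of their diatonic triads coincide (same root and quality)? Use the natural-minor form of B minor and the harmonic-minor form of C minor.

Diatonic triads of B minor (natural minor): Bm (i), C♯dim (ii°), D (III), Em (iv), F♯m (v), G (VI), A (VII).
Diatonic triads of C minor (harmonic minor): Cm (i), Ddim (ii°), E♭aug (III+), Fm (iv), G (V), A♭ (VI), Bdim (vii°).
Matching root and quality in both lists: G.
That gives 1 common triad.

1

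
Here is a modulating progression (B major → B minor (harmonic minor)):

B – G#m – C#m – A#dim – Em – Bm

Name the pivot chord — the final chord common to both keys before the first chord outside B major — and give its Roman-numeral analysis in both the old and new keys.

A#dim — vii° in B major, vii° in B minor

Chords diatonic to B major: B, C#m, D#m, E, F#, G#m, A#dim.
Reading the progression, the first chord not in that set is Em, so the modulation leaves B major there.
The chord immediately before Em is A#dim, which is diatonic to both keys: vii° in B major and vii° in B minor.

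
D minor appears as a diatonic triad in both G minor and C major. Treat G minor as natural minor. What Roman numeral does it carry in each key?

The scale of G minor (natural minor) is G A Bb C D Eb F; D is degree 5, and the triad built there (D-F-A) is minor, so it is v.
The scale of C major is C D E F G A B; D is degree 2, and the triad built there (D-F-A) is minor, so it is ii.

v in G minor; ii in C major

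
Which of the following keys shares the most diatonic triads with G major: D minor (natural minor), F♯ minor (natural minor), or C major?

C major

Triads of G major: G (I), Am (ii), Bm (iii), C (IV), D (V), Em (vi), F♯dim (vii°).
D minor (natural minor) shares 2: Am, C.
F♯ minor (natural minor) shares 2: Bm, D.
C major shares 4: G, Am, C, Em.
The most common triads (4) are shared with C major.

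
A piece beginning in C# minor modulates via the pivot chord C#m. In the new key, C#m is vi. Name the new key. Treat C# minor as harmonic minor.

The numeral vi denotes a minor triad on scale degree 6. With C# on degree 6, the tonic of the new key is E.
Degree 6 carries a minor triad in major keys, so the destination is E major.
Check: the diatonic triads of E major are E (I), F#m (ii), G#m (iii), A (IV), B (V), C#m (vi), D#dim (vii°) — C#m is indeed vi.

E major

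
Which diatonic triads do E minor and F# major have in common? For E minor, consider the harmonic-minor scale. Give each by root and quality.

B

Triads in E minor (harmonic minor): E minor (i), F# diminished (ii°), G augmented (III+), A minor (iv), B major (V), C major (VI), D# diminished (vii°).
Triads in F# major: F# major (I), G# minor (ii), A# minor (iii), B major (IV), C# major (V), D# minor (vi), E# diminished (vii°).
Shared triads with their functions: B major (V in E minor, IV in F# major).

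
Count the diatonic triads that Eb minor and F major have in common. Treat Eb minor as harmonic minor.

1

Diatonic triads of Eb minor (harmonic minor): Eb minor (i), F diminished (ii°), Gb augmented (III+), Ab minor (iv), Bb major (V), Cb major (VI), D diminished (vii°).
Diatonic triads of F major: F major (I), G minor (ii), A minor (iii), Bb major (IV), C major (V), D minor (vi), E diminished (vii°).
Matching root and quality in both lists: Bb major.
That gives 1 common triad.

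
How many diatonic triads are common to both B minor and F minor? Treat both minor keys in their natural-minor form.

Diatonic triads of B minor (natural minor): Bm (i), C#dim (ii°), D (III), Em (iv), F#m (v), G (VI), A (VII).
Diatonic triads of F minor (natural minor): Fm (i), Gdim (ii°), Ab (III), Bbm (iv), Cm (v), Db (VI), Eb (VII).
No triad has the same root and quality in both keys.

0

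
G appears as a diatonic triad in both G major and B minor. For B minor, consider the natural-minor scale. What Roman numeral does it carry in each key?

The scale of G major is G A B C D E F♯; G is degree 1, and the triad built there (G-B-D) is major, so it is I.
The scale of B minor (natural minor) is B C♯ D E F♯ G A; G is degree 6, and the triad built there (G-B-D) is major, so it is VI.

I in G major; VI in B minor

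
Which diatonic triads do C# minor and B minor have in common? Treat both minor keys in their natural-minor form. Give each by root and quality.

F#m, A

Triads in C# minor (natural minor): C#m (i), D#dim (ii°), E (III), F#m (iv), G#m (v), A (VI), B (VII).
Triads in B minor (natural minor): Bm (i), C#dim (ii°), D (III), Em (iv), F#m (v), G (VI), A (VII).
Shared triads with their functions: F#m (iv in C# minor, v in B minor); A (VI in C# minor, VII in B minor).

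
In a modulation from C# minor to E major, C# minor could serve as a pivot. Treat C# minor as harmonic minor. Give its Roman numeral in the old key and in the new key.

The scale of C# minor (harmonic minor) is C# D# E F# G# A B#; C# is degree 1, and the triad built there (C#-E-G#) is minor, so it is i.
The scale of E major is E F# G# A B C# D#; C# is degree 6, and the triad built there (C#-E-G#) is minor, so it is vi.

i in C# minor; vi in E major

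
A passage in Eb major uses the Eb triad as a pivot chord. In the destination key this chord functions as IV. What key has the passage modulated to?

The numeral IV denotes a major triad on scale degree 4. With Eb on degree 4, the tonic of the new key is Bb.
Degree 4 carries a major triad in major keys, so the destination is Bb major.
Check: the diatonic triads of Bb major are Bb (I), Cm (ii), Dm (iii), Eb (IV), F (V), Gm (vi), Adim (vii°) — Eb is indeed IV.

Bb major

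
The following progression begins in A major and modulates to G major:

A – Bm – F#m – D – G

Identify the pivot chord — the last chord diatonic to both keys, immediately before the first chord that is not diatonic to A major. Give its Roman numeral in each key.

D — IV in A major, V in G major

Chords diatonic to A major: A, Bm, C#m, D, E, F#m, G#dim.
Reading the progression, the first chord not in that set is G, so the modulation leaves A major there.
The chord immediately before G is D, which is diatonic to both keys: IV in A major and V in G major.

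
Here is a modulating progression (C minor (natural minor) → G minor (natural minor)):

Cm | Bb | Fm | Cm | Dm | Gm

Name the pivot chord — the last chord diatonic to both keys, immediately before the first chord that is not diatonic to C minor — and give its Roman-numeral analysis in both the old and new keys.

Cm — i in C minor, iv in G minor

Chords diatonic to C minor: Cm, Ddim, Eb, Fm, Gm, Ab, Bb.
Reading the progression, the first chord not in that set is Dm, so the modulation leaves C minor there.
The chord immediately before Dm is Cm, which is diatonic to both keys: i in C minor and iv in G minor.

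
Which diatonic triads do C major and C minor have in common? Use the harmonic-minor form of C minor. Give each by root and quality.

G, Bdim

Triads in C major: C major (I), D minor (ii), E minor (iii), F major (IV), G major (V), A minor (vi), B diminished (vii°).
Triads in C minor (harmonic minor): C minor (i), D diminished (ii°), Eb augmented (III+), F minor (iv), G major (V), Ab major (VI), B diminished (vii°).
Shared triads with their functions: G major (V in C major, V in C minor); B diminished (vii° in C major, vii° in C minor).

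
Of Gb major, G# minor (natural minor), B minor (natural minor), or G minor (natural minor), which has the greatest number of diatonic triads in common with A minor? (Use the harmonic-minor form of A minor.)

Triads of A minor (harmonic minor): A minor (i), B diminished (ii°), C augmented (III+), D minor (iv), E major (V), F major (VI), G# diminished (vii°).
Gb major shares 0: none.
G# minor (natural minor) shares 1: E.
B minor (natural minor) shares 0: none.
G minor (natural minor) shares 2: Dm, F.
The most common triads (2) are shared with G minor.

G minor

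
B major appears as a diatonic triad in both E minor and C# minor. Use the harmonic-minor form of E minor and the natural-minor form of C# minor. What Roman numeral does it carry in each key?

The scale of E minor (harmonic minor) is E F# G A B C D#; B is degree 5, and the triad built there (B-D#-F#) is major, so it is V.
The scale of C# minor (natural minor) is C# D# E F# G# A B; B is degree 7, and the triad built there (B-D#-F#) is major, so it is VII.

V in E minor; VII in C# minor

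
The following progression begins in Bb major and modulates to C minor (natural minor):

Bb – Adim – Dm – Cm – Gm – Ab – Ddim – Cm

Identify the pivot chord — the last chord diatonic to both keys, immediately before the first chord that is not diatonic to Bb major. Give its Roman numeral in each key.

Gm — vi in Bb major, v in C minor

Chords diatonic to Bb major: Bb, Cm, Dm, Eb, F, Gm, Adim.
Reading the progression, the first chord not in that set is Ab, so the modulation leaves Bb major there.
The chord immediately before Ab is Gm, which is diatonic to both keys: vi in Bb major and v in C minor.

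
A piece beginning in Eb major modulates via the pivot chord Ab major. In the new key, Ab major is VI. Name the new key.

The numeral VI denotes a major triad on scale degree 6. With Ab on degree 6, the tonic of the new key is C.
Degree 6 carries a major triad in minor keys, so the destination is C minor.
Check: the diatonic triads of C minor (natural minor) are Cm (i), Ddim (ii°), Eb (III), Fm (iv), Gm (v), Ab (VI), Bb (VII) — Ab major is indeed VI.

C minor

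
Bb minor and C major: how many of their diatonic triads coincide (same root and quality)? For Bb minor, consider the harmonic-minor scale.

1

Diatonic triads of Bb minor (harmonic minor): Bbm (i), Cdim (ii°), Dbaug (III+), Ebm (iv), F (V), Gb (VI), Adim (vii°).
Diatonic triads of C major: C (I), Dm (ii), Em (iii), F (IV), G (V), Am (vi), Bdim (vii°).
Matching root and quality in both lists: F.
That gives 1 common triad.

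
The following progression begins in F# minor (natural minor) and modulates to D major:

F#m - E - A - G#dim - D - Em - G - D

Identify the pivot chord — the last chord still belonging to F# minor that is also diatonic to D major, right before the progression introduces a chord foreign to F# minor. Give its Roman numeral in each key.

Chords diatonic to F# minor: F#m, G#dim, A, Bm, C#m, D, E.
Reading the progression, the first chord not in that set is Em, so the modulation leaves F# minor there.
The chord immediately before Em is D, which is diatonic to both keys: VI in F# minor and I in D major.

D — VI in F# minor, I in D major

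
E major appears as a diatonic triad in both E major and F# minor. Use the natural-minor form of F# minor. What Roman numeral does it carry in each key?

I in E major; VII in F# minor

The scale of E major is E F# G# A B C# D#; E is degree 1, and the triad built there (E-G#-B) is major, so it is I.
The scale of F# minor (natural minor) is F# G# A B C# D E; E is degree 7, and the triad built there (E-G#-B) is major, so it is VII.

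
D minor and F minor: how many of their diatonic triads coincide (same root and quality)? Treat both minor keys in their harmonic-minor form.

1

Diatonic triads of D minor (harmonic minor): D minor (i), E diminished (ii°), F augmented (III+), G minor (iv), A major (V), Bb major (VI), C# diminished (vii°).
Diatonic triads of F minor (harmonic minor): F minor (i), G diminished (ii°), Ab augmented (III+), Bb minor (iv), C major (V), Db major (VI), E diminished (vii°).
Matching root and quality in both lists: E diminished.
That gives 1 common triad.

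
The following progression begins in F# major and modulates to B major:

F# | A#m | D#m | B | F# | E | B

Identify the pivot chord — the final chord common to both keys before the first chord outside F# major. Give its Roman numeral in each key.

F# — I in F# major, V in B major

Chords diatonic to F# major: F#, G#m, A#m, B, C#, D#m, E#dim.
Reading the progression, the first chord not in that set is E, so the modulation leaves F# major there.
The chord immediately before E is F#, which is diatonic to both keys: I in F# major and V in B major.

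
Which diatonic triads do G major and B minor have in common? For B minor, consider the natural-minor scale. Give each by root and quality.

Triads in G major: G major (I), A minor (ii), B minor (iii), C major (IV), D major (V), E minor (vi), F♯ diminished (vii°).
Triads in B minor (natural minor): B minor (i), C♯ diminished (ii°), D major (III), E minor (iv), F♯ minor (v), G major (VI), A major (VII).
Shared triads with their functions: G major (I in G major, VI in B minor); B minor (iii in G major, i in B minor); D major (V in G major, III in B minor); E minor (vi in G major, iv in B minor).

G, Bm, D, Em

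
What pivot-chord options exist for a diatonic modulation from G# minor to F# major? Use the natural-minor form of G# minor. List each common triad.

G#m, B, D#m, F#

Triads in G# minor (natural minor): G#m (i), A#dim (ii°), B (III), C#m (iv), D#m (v), E (VI), F# (VII).
Triads in F# major: F# (I), G#m (ii), A#m (iii), B (IV), C# (V), D#m (vi), E#dim (vii°).
Shared triads with their functions: G#m (i in G# minor, ii in F# major); B (III in G# minor, IV in F# major); D#m (v in G# minor, vi in F# major); F# (VII in G# minor, I in F# major).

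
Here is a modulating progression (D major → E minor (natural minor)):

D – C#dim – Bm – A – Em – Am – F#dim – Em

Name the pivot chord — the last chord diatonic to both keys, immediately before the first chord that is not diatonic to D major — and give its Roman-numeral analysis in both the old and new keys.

Em — ii in D major, i in E minor

Chords diatonic to D major: D, Em, F#m, G, A, Bm, C#dim.
Reading the progression, the first chord not in that set is Am, so the modulation leaves D major there.
The chord immediately before Am is Em, which is diatonic to both keys: ii in D major and i in E minor.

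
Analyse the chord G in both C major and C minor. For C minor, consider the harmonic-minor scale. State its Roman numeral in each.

V in C major; V in C minor

The scale of C major is C D E F G A B; G is degree 5, and the triad built there (G-B-D) is major, so it is V.
The scale of C minor (harmonic minor) is C D E♭ F G A♭ B; G is degree 5, and the triad built there (G-B-D) is major, so it is V.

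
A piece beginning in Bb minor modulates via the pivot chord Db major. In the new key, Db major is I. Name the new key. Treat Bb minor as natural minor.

The numeral I denotes a major triad on scale degree 1. With Db on degree 1, the tonic of the new key is Db.
Degree 1 carries a major triad in major keys, so the destination is Db major.
Check: the diatonic triads of Db major are Db (I), Ebm (ii), Fm (iii), Gb (IV), Ab (V), Bbm (vi), Cdim (vii°) — Db major is indeed I.

Db major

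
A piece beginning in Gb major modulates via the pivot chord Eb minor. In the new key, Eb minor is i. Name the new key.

The numeral i denotes a minor triad on scale degree 1. With Eb on degree 1, the tonic of the new key is Eb.
Degree 1 carries a minor triad in minor keys, so the destination is Eb minor.
Check: the diatonic triads of Eb minor (natural minor) are Ebm (i), Fdim (ii°), Gb (III), Abm (iv), Bbm (v), Cb (VI), Db (VII) — Eb minor is indeed i.

Eb minor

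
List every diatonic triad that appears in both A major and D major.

Triads in A major: A major (I), B minor (ii), C# minor (iii), D major (IV), E major (V), F# minor (vi), G# diminished (vii°).
Triads in D major: D major (I), E minor (ii), F# minor (iii), G major (IV), A major (V), B minor (vi), C# diminished (vii°).
Shared triads with their functions: A major (I in A major, V in D major); B minor (ii in A major, vi in D major); D major (IV in A major, I in D major); F# minor (vi in A major, iii in D major).

A, Bm, D, F#m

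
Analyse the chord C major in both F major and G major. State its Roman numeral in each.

V in F major; IV in G major

The scale of F major is F G A Bb C D E; C is degree 5, and the triad built there (C-E-G) is major, so it is V.
The scale of G major is G A B C D E F#; C is degree 4, and the triad built there (C-E-G) is major, so it is IV.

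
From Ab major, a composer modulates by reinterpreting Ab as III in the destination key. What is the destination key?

F minor

The numeral III denotes a major triad on scale degree 3. With Ab on degree 3, the tonic of the new key is F.
Degree 3 carries a major triad in natural-minor keys, so the destination is F minor.
Check: the diatonic triads of F minor (natural minor) are Fm (i), Gdim (ii°), Ab (III), Bbm (iv), Cm (v), Db (VI), Eb (VII) — Ab is indeed III.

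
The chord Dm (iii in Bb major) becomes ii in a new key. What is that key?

The numeral ii denotes a minor triad on scale degree 2. With D on degree 2, the tonic of the new key is C.
Degree 2 carries a minor triad in major keys, so the destination is C major.
Check: the diatonic triads of C major are C (I), Dm (ii), Em (iii), F (IV), G (V), Am (vi), Bdim (vii°) — Dm is indeed ii.

C major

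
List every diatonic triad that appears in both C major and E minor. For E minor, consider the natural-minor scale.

Triads in C major: C major (I), D minor (ii), E minor (iii), F major (IV), G major (V), A minor (vi), B diminished (vii°).
Triads in E minor (natural minor): E minor (i), F# diminished (ii°), G major (III), A minor (iv), B minor (v), C major (VI), D major (VII).
Shared triads with their functions: C major (I in C major, VI in E minor); E minor (iii in C major, i in E minor); G major (V in C major, III in E minor); A minor (vi in C major, iv in E minor).

C, Em, G, Am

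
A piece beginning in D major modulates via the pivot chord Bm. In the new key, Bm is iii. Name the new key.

The numeral iii denotes a minor triad on scale degree 3. With B on degree 3, the tonic of the new key is G.
Degree 3 carries a minor triad in major keys, so the destination is G major.
Check: the diatonic triads of G major are G (I), Am (ii), Bm (iii), C (IV), D (V), Em (vi), F♯dim (vii°) — Bm is indeed iii.

G major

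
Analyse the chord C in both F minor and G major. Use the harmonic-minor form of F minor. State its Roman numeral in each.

The scale of F minor (harmonic minor) is F G Ab Bb C Db E; C is degree 5, and the triad built there (C-E-G) is major, so it is V.
The scale of G major is G A B C D E F#; C is degree 4, and the triad built there (C-E-G) is major, so it is IV.

V in F minor; IV in G major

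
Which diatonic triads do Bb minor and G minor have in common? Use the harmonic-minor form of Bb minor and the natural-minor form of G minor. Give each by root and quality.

Triads in Bb minor (harmonic minor): Bb minor (i), C diminished (ii°), Db augmented (III+), Eb minor (iv), F major (V), Gb major (VI), A diminished (vii°).
Triads in G minor (natural minor): G minor (i), A diminished (ii°), Bb major (III), C minor (iv), D minor (v), Eb major (VI), F major (VII).
Shared triads with their functions: F major (V in Bb minor, VII in G minor); A diminished (vii° in Bb minor, ii° in G minor).

F, Adim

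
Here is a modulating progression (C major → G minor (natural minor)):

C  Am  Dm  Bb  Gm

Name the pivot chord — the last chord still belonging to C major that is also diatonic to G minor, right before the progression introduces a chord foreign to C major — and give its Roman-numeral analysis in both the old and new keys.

Chords diatonic to C major: C, Dm, Em, F, G, Am, Bdim.
Reading the progression, the first chord not in that set is Bb, so the modulation leaves C major there.
The chord immediately before Bb is Dm, which is diatonic to both keys: ii in C major and v in G minor.

Dm — ii in C major, v in G minor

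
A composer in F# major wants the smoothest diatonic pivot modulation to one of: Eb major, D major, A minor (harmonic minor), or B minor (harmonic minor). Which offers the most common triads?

B minor

Triads of F# major: F# major (I), G# minor (ii), A# minor (iii), B major (IV), C# major (V), D# minor (vi), E# diminished (vii°).
Eb major shares 0: none.
D major shares 0: none.
A minor (harmonic minor) shares 0: none.
B minor (harmonic minor) shares 1: F#.
The most common triads (1) are shared with B minor.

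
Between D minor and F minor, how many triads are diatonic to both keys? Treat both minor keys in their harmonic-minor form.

1

Diatonic triads of D minor (harmonic minor): Dm (i), Edim (ii°), Faug (III+), Gm (iv), A (V), Bb (VI), C#dim (vii°).
Diatonic triads of F minor (harmonic minor): Fm (i), Gdim (ii°), Abaug (III+), Bbm (iv), C (V), Db (VI), Edim (vii°).
Matching root and quality in both lists: Edim.
That gives 1 common triad.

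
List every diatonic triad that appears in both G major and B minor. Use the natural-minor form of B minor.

G, Bm, D, Em

Triads in G major: G major (I), A minor (ii), B minor (iii), C major (IV), D major (V), E minor (vi), F# diminished (vii°).
Triads in B minor (natural minor): B minor (i), C# diminished (ii°), D major (III), E minor (iv), F# minor (v), G major (VI), A major (VII).
Shared triads with their functions: G major (I in G major, VI in B minor); B minor (iii in G major, i in B minor); D major (V in G major, III in B minor); E minor (vi in G major, iv in B minor).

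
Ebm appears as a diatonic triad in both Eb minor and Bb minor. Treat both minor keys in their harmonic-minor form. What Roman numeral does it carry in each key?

i in Eb minor; iv in Bb minor

The scale of Eb minor (harmonic minor) is Eb F Gb Ab Bb Cb D; Eb is degree 1, and the triad built there (Eb-Gb-Bb) is minor, so it is i.
The scale of Bb minor (harmonic minor) is Bb C Db Eb F Gb A; Eb is degree 4, and the triad built there (Eb-Gb-Bb) is minor, so it is iv.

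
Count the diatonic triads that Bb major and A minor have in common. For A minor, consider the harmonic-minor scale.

Diatonic triads of Bb major: Bb (I), Cm (ii), Dm (iii), Eb (IV), F (V), Gm (vi), Adim (vii°).
Diatonic triads of A minor (harmonic minor): Am (i), Bdim (ii°), Caug (III+), Dm (iv), E (V), F (VI), G#dim (vii°).
Matching root and quality in both lists: Dm, F.
That gives 2 common triads.

2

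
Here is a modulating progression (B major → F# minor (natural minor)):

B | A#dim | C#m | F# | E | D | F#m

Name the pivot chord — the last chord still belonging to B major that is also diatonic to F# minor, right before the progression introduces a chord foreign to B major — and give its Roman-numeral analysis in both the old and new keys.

E — IV in B major, VII in F# minor

Chords diatonic to B major: B, C#m, D#m, E, F#, G#m, A#dim.
Reading the progression, the first chord not in that set is D, so the modulation leaves B major there.
The chord immediately before D is E, which is diatonic to both keys: IV in B major and VII in F# minor.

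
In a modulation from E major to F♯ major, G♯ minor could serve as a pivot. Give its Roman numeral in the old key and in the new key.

iii in E major; ii in F♯ major

The scale of E major is E F♯ G♯ A B C♯ D♯; G♯ is degree 3, and the triad built there (G♯-B-D♯) is minor, so it is iii.
The scale of F♯ major is F♯ G♯ A♯ B C♯ D♯ E♯; G♯ is degree 2, and the triad built there (G♯-B-D♯) is minor, so it is ii.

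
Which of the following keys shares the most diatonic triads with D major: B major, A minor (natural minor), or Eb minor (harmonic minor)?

A minor

Triads of D major: D (I), Em (ii), F#m (iii), G (IV), A (V), Bm (vi), C#dim (vii°).
B major shares 0: none.
A minor (natural minor) shares 2: Em, G.
Eb minor (harmonic minor) shares 0: none.
The most common triads (2) are shared with A minor.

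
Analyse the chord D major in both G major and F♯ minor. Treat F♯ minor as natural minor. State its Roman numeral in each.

The scale of G major is G A B C D E F♯; D is degree 5, and the triad built there (D-F♯-A) is major, so it is V.
The scale of F♯ minor (natural minor) is F♯ G♯ A B C♯ D E; D is degree 6, and the triad built there (D-F♯-A) is major, so it is VI.

V in G major; VI in F♯ minor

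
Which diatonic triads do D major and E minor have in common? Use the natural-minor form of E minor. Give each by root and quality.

Triads in D major: D major (I), E minor (ii), F# minor (iii), G major (IV), A major (V), B minor (vi), C# diminished (vii°).
Triads in E minor (natural minor): E minor (i), F# diminished (ii°), G major (III), A minor (iv), B minor (v), C major (VI), D major (VII).
Shared triads with their functions: D major (I in D major, VII in E minor); E minor (ii in D major, i in E minor); G major (IV in D major, III in E minor); B minor (vi in D major, v in E minor).

D, Em, G, Bm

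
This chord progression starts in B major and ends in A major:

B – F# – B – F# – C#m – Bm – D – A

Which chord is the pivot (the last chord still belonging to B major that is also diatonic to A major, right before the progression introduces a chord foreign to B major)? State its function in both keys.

Chords diatonic to B major: B, C#m, D#m, E, F#, G#m, A#dim.
Reading the progression, the first chord not in that set is Bm, so the modulation leaves B major there.
The chord immediately before Bm is C#m, which is diatonic to both keys: ii in B major and iii in A major.

C#m — ii in B major, iii in A major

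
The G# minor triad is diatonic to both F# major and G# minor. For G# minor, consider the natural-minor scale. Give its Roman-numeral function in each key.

ii in F# major; i in G# minor

The scale of F# major is F# G# A# B C# D# E#; G# is degree 2, and the triad built there (G#-B-D#) is minor, so it is ii.
The scale of G# minor (natural minor) is G# A# B C# D# E F#; G# is degree 1, and the triad built there (G#-B-D#) is minor, so it is i.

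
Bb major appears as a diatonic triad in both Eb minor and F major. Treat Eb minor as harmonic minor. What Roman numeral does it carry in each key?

The scale of Eb minor (harmonic minor) is Eb F Gb Ab Bb Cb D; Bb is degree 5, and the triad built there (Bb-D-F) is major, so it is V.
The scale of F major is F G A Bb C D E; Bb is degree 4, and the triad built there (Bb-D-F) is major, so it is IV.

V in Eb minor; IV in F major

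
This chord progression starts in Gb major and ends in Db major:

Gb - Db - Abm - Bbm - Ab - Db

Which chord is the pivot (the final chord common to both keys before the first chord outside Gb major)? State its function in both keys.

Bbm — iii in Gb major, vi in Db major

Chords diatonic to Gb major: Gb, Abm, Bbm, Cb, Db, Ebm, Fdim.
Reading the progression, the first chord not in that set is Ab, so the modulation leaves Gb major there.
The chord immediately before Ab is Bbm, which is diatonic to both keys: iii in Gb major and vi in Db major.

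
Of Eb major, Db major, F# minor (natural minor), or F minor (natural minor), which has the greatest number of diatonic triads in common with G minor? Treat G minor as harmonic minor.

Eb major

Triads of G minor (harmonic minor): G minor (i), A diminished (ii°), Bb augmented (III+), C minor (iv), D major (V), Eb major (VI), F# diminished (vii°).
Eb major shares 3: Gm, Cm, Eb.
Db major shares 0: none.
F# minor (natural minor) shares 1: D.
F minor (natural minor) shares 2: Cm, Eb.
The most common triads (3) are shared with Eb major.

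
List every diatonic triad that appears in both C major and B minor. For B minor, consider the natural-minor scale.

Em, G

Triads in C major: C (I), Dm (ii), Em (iii), F (IV), G (V), Am (vi), Bdim (vii°).
Triads in B minor (natural minor): Bm (i), C#dim (ii°), D (III), Em (iv), F#m (v), G (VI), A (VII).
Shared triads with their functions: Em (iii in C major, iv in B minor); G (V in C major, VI in B minor).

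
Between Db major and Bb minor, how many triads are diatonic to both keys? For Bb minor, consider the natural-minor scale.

Diatonic triads of Db major: Db (I), Ebm (ii), Fm (iii), Gb (IV), Ab (V), Bbm (vi), Cdim (vii°).
Diatonic triads of Bb minor (natural minor): Bbm (i), Cdim (ii°), Db (III), Ebm (iv), Fm (v), Gb (VI), Ab (VII).
Matching root and quality in both lists: Db, Ebm, Fm, Gb, Ab, Bbm, Cdim.
That gives 7 common triads.

7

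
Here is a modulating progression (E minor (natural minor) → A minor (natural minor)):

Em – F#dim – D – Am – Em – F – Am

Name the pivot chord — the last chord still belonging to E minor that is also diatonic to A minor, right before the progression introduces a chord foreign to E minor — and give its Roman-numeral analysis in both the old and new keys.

Chords diatonic to E minor: Em, F#dim, G, Am, Bm, C, D.
Reading the progression, the first chord not in that set is F, so the modulation leaves E minor there.
The chord immediately before F is Em, which is diatonic to both keys: i in E minor and v in A minor.

Em — i in E minor, v in A minor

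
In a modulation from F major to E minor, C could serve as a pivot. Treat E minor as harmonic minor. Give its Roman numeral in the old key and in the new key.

V in F major; VI in E minor

The scale of F major is F G A Bb C D E; C is degree 5, and the triad built there (C-E-G) is major, so it is V.
The scale of E minor (harmonic minor) is E F# G A B C D#; C is degree 6, and the triad built there (C-E-G) is major, so it is VI.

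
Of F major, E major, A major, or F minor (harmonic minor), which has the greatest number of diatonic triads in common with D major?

Triads of D major: D major (I), E minor (ii), F♯ minor (iii), G major (IV), A major (V), B minor (vi), C♯ diminished (vii°).
F major shares 0: none.
E major shares 2: F♯m, A.
A major shares 4: D, F♯m, A, Bm.
F minor (harmonic minor) shares 0: none.
The most common triads (4) are shared with A major.

A major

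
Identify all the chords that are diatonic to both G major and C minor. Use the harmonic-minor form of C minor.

Triads in G major: G (I), Am (ii), Bm (iii), C (IV), D (V), Em (vi), F#dim (vii°).
Triads in C minor (harmonic minor): Cm (i), Ddim (ii°), Ebaug (III+), Fm (iv), G (V), Ab (VI), Bdim (vii°).
Shared triads with their functions: G (I in G major, V in C minor).

G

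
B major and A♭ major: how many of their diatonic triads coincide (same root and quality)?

0

Diatonic triads of B major: B major (I), C♯ minor (ii), D♯ minor (iii), E major (IV), F♯ major (V), G♯ minor (vi), A♯ diminished (vii°).
Diatonic triads of A♭ major: A♭ major (I), B♭ minor (ii), C minor (iii), D♭ major (IV), E♭ major (V), F minor (vi), G diminished (vii°).
No triad has the same root and quality in both keys.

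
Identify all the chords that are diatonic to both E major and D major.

F♯m, A

Triads in E major: E (I), F♯m (ii), G♯m (iii), A (IV), B (V), C♯m (vi), D♯dim (vii°).
Triads in D major: D (I), Em (ii), F♯m (iii), G (IV), A (V), Bm (vi), C♯dim (vii°).
Shared triads with their functions: F♯m (ii in E major, iii in D major); A (IV in E major, V in D major).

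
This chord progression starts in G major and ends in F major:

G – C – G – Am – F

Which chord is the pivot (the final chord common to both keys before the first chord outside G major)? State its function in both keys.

Am — ii in G major, iii in F major

Chords diatonic to G major: G, Am, Bm, C, D, Em, F♯dim.
Reading the progression, the first chord not in that set is F, so the modulation leaves G major there.
The chord immediately before F is Am, which is diatonic to both keys: ii in G major and iii in F major.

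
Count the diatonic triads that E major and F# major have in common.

2

Diatonic triads of E major: E major (I), F# minor (ii), G# minor (iii), A major (IV), B major (V), C# minor (vi), D# diminished (vii°).
Diatonic triads of F# major: F# major (I), G# minor (ii), A# minor (iii), B major (IV), C# major (V), D# minor (vi), E# diminished (vii°).
Matching root and quality in both lists: G# minor, B major.
That gives 2 common triads.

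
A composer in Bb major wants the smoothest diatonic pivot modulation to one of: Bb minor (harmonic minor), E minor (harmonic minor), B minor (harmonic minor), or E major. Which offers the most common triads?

Bb minor

Triads of Bb major: Bb major (I), C minor (ii), D minor (iii), Eb major (IV), F major (V), G minor (vi), A diminished (vii°).
Bb minor (harmonic minor) shares 2: F, Adim.
E minor (harmonic minor) shares 0: none.
B minor (harmonic minor) shares 0: none.
E major shares 0: none.
The most common triads (2) are shared with Bb minor.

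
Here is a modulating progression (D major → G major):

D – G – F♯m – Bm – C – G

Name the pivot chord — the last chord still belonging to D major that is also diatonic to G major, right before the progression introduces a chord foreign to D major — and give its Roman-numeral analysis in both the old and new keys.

Chords diatonic to D major: D, Em, F♯m, G, A, Bm, C♯dim.
Reading the progression, the first chord not in that set is C, so the modulation leaves D major there.
The chord immediately before C is Bm, which is diatonic to both keys: vi in D major and iii in G major.

Bm — vi in D major, iii in G major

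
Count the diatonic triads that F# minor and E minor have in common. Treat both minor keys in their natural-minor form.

2

Diatonic triads of F# minor (natural minor): F# minor (i), G# diminished (ii°), A major (III), B minor (iv), C# minor (v), D major (VI), E major (VII).
Diatonic triads of E minor (natural minor): E minor (i), F# diminished (ii°), G major (III), A minor (iv), B minor (v), C major (VI), D major (VII).
Matching root and quality in both lists: B minor, D major.
That gives 2 common triads.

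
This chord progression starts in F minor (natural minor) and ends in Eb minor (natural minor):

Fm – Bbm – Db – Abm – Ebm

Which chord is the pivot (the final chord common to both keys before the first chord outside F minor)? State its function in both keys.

Chords diatonic to F minor: Fm, Gdim, Ab, Bbm, Cm, Db, Eb.
Reading the progression, the first chord not in that set is Abm, so the modulation leaves F minor there.
The chord immediately before Abm is Db, which is diatonic to both keys: VI in F minor and VII in Eb minor.

Db — VI in F minor, VII in Eb minor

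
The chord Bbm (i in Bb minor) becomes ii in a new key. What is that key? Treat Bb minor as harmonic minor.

Ab major

The numeral ii denotes a minor triad on scale degree 2. With Bb on degree 2, the tonic of the new key is Ab.
Degree 2 carries a minor triad in major keys, so the destination is Ab major.
Check: the diatonic triads of Ab major are Ab (I), Bbm (ii), Cm (iii), Db (IV), Eb (V), Fm (vi), Gdim (vii°) — Bbm is indeed ii.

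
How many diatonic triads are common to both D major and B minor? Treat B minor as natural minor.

7

Diatonic triads of D major: D (I), Em (ii), F#m (iii), G (IV), A (V), Bm (vi), C#dim (vii°).
Diatonic triads of B minor (natural minor): Bm (i), C#dim (ii°), D (III), Em (iv), F#m (v), G (VI), A (VII).
Matching root and quality in both lists: D, Em, F#m, G, A, Bm, C#dim.
That gives 7 common triads.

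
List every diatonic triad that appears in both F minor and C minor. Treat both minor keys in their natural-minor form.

Triads in F minor (natural minor): Fm (i), Gdim (ii°), A♭ (III), B♭m (iv), Cm (v), D♭ (VI), E♭ (VII).
Triads in C minor (natural minor): Cm (i), Ddim (ii°), E♭ (III), Fm (iv), Gm (v), A♭ (VI), B♭ (VII).
Shared triads with their functions: Fm (i in F minor, iv in C minor); A♭ (III in F minor, VI in C minor); Cm (v in F minor, i in C minor); E♭ (VII in F minor, III in C minor).

Fm, A♭, Cm, E♭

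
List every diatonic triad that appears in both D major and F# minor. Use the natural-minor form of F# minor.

D, F#m, A, Bm

Triads in D major: D (I), Em (ii), F#m (iii), G (IV), A (V), Bm (vi), C#dim (vii°).
Triads in F# minor (natural minor): F#m (i), G#dim (ii°), A (III), Bm (iv), C#m (v), D (VI), E (VII).
Shared triads with their functions: D (I in D major, VI in F# minor); F#m (iii in D major, i in F# minor); A (V in D major, III in F# minor); Bm (vi in D major, iv in F# minor).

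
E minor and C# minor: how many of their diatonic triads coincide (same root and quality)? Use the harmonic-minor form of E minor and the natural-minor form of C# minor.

2

Diatonic triads of E minor (harmonic minor): Em (i), F#dim (ii°), Gaug (III+), Am (iv), B (V), C (VI), D#dim (vii°).
Diatonic triads of C# minor (natural minor): C#m (i), D#dim (ii°), E (III), F#m (iv), G#m (v), A (VI), B (VII).
Matching root and quality in both lists: B, D#dim.
That gives 2 common triads.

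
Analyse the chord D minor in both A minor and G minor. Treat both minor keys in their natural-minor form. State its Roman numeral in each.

The scale of A minor (natural minor) is A B C D E F G; D is degree 4, and the triad built there (D-F-A) is minor, so it is iv.
The scale of G minor (natural minor) is G A Bb C D Eb F; D is degree 5, and the triad built there (D-F-A) is minor, so it is v.

iv in A minor; v in G minor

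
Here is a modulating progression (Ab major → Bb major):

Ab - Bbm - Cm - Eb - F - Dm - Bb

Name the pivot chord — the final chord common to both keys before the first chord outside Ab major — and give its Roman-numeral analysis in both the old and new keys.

Chords diatonic to Ab major: Ab, Bbm, Cm, Db, Eb, Fm, Gdim.
Reading the progression, the first chord not in that set is F, so the modulation leaves Ab major there.
The chord immediately before F is Eb, which is diatonic to both keys: V in Ab major and IV in Bb major.

Eb — V in Ab major, IV in Bb major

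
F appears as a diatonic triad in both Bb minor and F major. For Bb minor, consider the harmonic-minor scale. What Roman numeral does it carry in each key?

The scale of Bb minor (harmonic minor) is Bb C Db Eb F Gb A; F is degree 5, and the triad built there (F-A-C) is major, so it is V.
The scale of F major is F G A Bb C D E; F is degree 1, and the triad built there (F-A-C) is major, so it is I.

V in Bb minor; I in F major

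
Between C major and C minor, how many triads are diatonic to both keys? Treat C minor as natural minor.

0

Diatonic triads of C major: C (I), Dm (ii), Em (iii), F (IV), G (V), Am (vi), Bdim (vii°).
Diatonic triads of C minor (natural minor): Cm (i), Ddim (ii°), Eb (III), Fm (iv), Gm (v), Ab (VI), Bb (VII).
No triad has the same root and quality in both keys.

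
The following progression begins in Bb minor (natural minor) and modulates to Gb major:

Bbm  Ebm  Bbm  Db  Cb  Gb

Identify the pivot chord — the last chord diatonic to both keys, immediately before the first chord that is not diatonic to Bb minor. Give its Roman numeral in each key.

Chords diatonic to Bb minor: Bbm, Cdim, Db, Ebm, Fm, Gb, Ab.
Reading the progression, the first chord not in that set is Cb, so the modulation leaves Bb minor there.
The chord immediately before Cb is Db, which is diatonic to both keys: III in Bb minor and V in Gb major.

Db — III in Bb minor, V in Gb major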